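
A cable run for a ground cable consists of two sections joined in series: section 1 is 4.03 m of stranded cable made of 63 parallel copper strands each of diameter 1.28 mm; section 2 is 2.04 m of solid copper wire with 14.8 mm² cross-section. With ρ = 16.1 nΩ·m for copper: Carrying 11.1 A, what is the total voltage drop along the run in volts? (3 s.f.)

ρ = 16.1 nΩ·m = 1.61×10^-8 Ω·m
Section 1: A_strand = π(6.4000e-04)² = 1.287e-06 m²; R₁ = ρL/(N·A_s) = (1.61×10^-8)(4.03)/(63×1.287e-06) = 8.004×10^-4 Ω
Section 2: A = 14.8 mm² = 1.480e-05 m²
R₂ = (1.61×10^-8)(2.04)/(1.480e-05) = 0.002219 Ω
R = R₁ + R₂ = 0.00302 Ω
V = IR = 11.1 × 0.00302 = 0.0335 V

0.0335 V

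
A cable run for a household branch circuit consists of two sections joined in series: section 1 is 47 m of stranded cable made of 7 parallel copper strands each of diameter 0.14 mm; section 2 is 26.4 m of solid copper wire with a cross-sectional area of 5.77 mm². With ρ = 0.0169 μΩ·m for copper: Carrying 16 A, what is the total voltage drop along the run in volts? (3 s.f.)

119 V

ρ = 0.0169 μΩ·m = 1.69×10^-8 Ω·m
Section 1: A_strand = π(7.0000e-05)² = 1.539e-08 m²; R₁ = ρL/(N·A_s) = (1.69×10^-8)(47)/(7×1.539e-08) = 7.371 Ω
Section 2: A = 5.77 mm² = 5.770e-06 m²
R₂ = (1.69×10^-8)(26.4)/(5.770e-06) = 0.07732 Ω
R = R₁ + R₂ = 7.449 Ω
V = IR = 16 × 7.449 = 119 V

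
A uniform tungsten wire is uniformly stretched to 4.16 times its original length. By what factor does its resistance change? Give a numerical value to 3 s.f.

17.3

Volume constant ⇒ A' = A/k with k = 4.16. R' = ρ(kL)/(A/k) = k²R.
Factor = 17.3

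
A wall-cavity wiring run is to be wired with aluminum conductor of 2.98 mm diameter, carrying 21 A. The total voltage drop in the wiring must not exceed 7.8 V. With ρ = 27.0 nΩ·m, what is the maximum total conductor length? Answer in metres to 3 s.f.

95.9 m

ρ = 27.0 nΩ·m = 2.70×10^-8 Ω·m
A = π(d/2)² = π(1.4900e-03 m)² = 6.975e-06 m²
L_max = V_max·A/(1·ρI) = (7.8)(6.975e-06)/(2.70×10^-8×21) = 95.9 m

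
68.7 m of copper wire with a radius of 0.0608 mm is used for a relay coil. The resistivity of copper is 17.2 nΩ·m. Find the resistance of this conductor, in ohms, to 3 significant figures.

102 Ω

ρ = 17.2 nΩ·m = 1.72×10^-8 Ω·m
A = πr² = π(6.0800e-05 m)² = 1.161e-08 m²
R = ρL/A = (1.72×10^-8)(68.7 m)/(1.161e-08 m²) = 102 Ω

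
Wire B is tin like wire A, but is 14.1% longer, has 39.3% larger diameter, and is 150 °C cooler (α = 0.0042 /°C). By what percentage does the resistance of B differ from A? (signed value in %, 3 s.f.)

R ∝ ρL/d² with ρ ∝ (1+αΔT), so R_B/R_A = (1 + 14.1/100) × (1 + 39.3/100)⁻² × (1 − 0.0042×150)
= 1.141 × 0.5153 × 0.37 = 0.2176
(R_B − R_A)/R_A = 0.2176 − 1 = -78.2%

-78.2%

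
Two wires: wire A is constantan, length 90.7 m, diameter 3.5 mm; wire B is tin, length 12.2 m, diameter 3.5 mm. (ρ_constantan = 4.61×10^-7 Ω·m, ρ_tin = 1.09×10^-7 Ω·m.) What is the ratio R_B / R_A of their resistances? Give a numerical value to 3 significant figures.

0.0318

R ∝ ρL/d², so R_B/R_A = (ρ_B/ρ_A) × (L_B/L_A)
= (1.09×10^-7/4.61×10^-7) × (12.2/90.7) = 0.0318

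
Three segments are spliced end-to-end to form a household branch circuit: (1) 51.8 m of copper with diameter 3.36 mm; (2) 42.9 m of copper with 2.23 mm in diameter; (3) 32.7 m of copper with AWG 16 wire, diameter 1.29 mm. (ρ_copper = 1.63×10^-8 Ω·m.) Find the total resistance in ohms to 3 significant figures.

0.682 Ω

Seg 1: A = π(d/2)² = π(1.6800e-03 m)² = 8.867e-06 m²
R_1 = (1.63×10^-8)(51.8)/(8.867e-06) = 0.09522 Ω
Seg 2: A = π(d/2)² = π(1.1150e-03 m)² = 3.906e-06 m²
R_2 = (1.63×10^-8)(42.9)/(3.906e-06) = 0.179 Ω
Seg 3: A = π(1.29/2 mm)² = π(6.4500e-04 m)² = 1.307e-06 m²
R_3 = (1.63×10^-8)(32.7)/(1.307e-06) = 0.4078 Ω
R_total = R_1 + R_2 + R_3 = 0.682 Ω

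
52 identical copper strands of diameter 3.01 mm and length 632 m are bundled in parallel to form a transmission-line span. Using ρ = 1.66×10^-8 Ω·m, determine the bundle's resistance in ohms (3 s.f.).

A_strand = π(1.5050e-03 m)² = 7.116e-06 m²
R_strand = ρL/A = (1.66×10^-8)(632)/(7.116e-06) = 1.474 Ω
R_total = R_strand/N = 1.474/52 = 0.0284 Ω

0.0284 Ω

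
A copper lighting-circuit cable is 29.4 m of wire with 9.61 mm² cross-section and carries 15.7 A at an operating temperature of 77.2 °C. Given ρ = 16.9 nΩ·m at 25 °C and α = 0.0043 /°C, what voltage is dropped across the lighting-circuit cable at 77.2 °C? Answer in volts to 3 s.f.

ρ = 16.9 nΩ·m = 1.69×10^-8 Ω·m
A = 9.61 mm² = 9.610e-06 m²
R₍25₎ = ρL/A = (1.69×10^-8)(29.4)/(9.610e-06) = 0.0517 Ω
R₍77.2₎ = R₍25₎(1 + αΔT) = 0.0517 × (1 + 0.0043×52.2) = 0.06331 Ω
V = IR = 15.7 × 0.06331 = 0.994 V

0.994 V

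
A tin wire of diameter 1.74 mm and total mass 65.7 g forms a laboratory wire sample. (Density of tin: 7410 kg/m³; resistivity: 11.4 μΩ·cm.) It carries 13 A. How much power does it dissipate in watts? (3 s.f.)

30.2 W

ρ = 11.4 μΩ·cm = 1.14×10^-7 Ω·m
A = π(d/2)² = π(8.7000e-04 m)² = 2.3779e-06 m²
L = m/(density·A) = 0.0657/(7410×2.3779e-06) = 3.729 m
R = ρL/A = (1.14×10^-7)(3.729)/(2.3779e-06) = 0.1788 Ω
P = I²R = (13)² × 0.1788 = 30.2 W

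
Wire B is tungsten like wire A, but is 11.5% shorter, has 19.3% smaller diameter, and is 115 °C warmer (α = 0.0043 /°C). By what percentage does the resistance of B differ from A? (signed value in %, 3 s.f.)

103%

R ∝ ρL/d² with ρ ∝ (1+αΔT), so R_B/R_A = (1 − 11.5/100) × (1 − 19.3/100)⁻² × (1 + 0.0043×115)
= 0.885 × 1.536 × 1.494 = 2.031
(R_B − R_A)/R_A = 2.031 − 1 = 103%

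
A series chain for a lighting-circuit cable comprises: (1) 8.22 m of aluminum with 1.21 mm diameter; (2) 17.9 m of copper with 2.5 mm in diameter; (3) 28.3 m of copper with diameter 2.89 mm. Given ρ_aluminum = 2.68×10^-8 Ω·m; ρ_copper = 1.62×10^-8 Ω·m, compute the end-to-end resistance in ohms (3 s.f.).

0.321 Ω

Seg 1: A = π(d/2)² = π(6.0500e-04 m)² = 1.150e-06 m²
R_1 = (2.68×10^-8)(8.22)/(1.150e-06) = 0.1916 Ω
Seg 2: A = π(d/2)² = π(1.2500e-03 m)² = 4.909e-06 m²
R_2 = (1.62×10^-8)(17.9)/(4.909e-06) = 0.05907 Ω
Seg 3: A = π(d/2)² = π(1.4450e-03 m)² = 6.560e-06 m²
R_3 = (1.62×10^-8)(28.3)/(6.560e-06) = 0.06989 Ω
R_total = R_1 + R_2 + R_3 = 0.321 Ω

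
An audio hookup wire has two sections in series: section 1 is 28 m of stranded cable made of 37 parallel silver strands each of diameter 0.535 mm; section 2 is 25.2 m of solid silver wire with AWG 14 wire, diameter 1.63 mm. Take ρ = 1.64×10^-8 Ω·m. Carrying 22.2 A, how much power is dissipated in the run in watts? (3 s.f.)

125 W

Section 1: A_strand = π(2.6750e-04)² = 2.248e-07 m²; R₁ = ρL/(N·A_s) = (1.64×10^-8)(28)/(37×2.248e-07) = 0.05521 Ω
Section 2: A = π(1.63/2 mm)² = π(8.1500e-04 m)² = 2.087e-06 m²
R₂ = (1.64×10^-8)(25.2)/(2.087e-06) = 0.1981 Ω
R = R₁ + R₂ = 0.2533 Ω
P = I²R = (22.2)² × 0.2533 = 125 W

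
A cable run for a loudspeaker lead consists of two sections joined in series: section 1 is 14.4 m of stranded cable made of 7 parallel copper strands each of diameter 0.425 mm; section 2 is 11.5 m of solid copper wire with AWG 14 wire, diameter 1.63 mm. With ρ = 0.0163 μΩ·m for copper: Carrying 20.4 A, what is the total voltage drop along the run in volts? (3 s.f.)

ρ = 0.0163 μΩ·m = 1.63×10^-8 Ω·m
Section 1: A_strand = π(2.1250e-04)² = 1.419e-07 m²; R₁ = ρL/(N·A_s) = (1.63×10^-8)(14.4)/(7×1.419e-07) = 0.2364 Ω
Section 2: A = π(1.63/2 mm)² = π(8.1500e-04 m)² = 2.087e-06 m²
R₂ = (1.63×10^-8)(11.5)/(2.087e-06) = 0.08983 Ω
R = R₁ + R₂ = 0.3262 Ω
V = IR = 20.4 × 0.3262 = 6.65 V

6.65 V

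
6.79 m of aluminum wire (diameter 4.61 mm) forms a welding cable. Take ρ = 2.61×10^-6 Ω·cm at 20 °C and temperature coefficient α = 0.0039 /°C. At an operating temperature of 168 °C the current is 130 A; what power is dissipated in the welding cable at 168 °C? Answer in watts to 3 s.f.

283 W

ρ = 2.61×10^-6 Ω·cm = 2.61×10^-8 Ω·m
A = π(d/2)² = π(2.3050e-03 m)² = 1.669e-05 m²
R₍20₎ = ρL/A = (2.61×10^-8)(6.79)/(1.669e-05) = 0.01062 Ω
R₍168₎ = R₍20₎(1 + αΔT) = 0.01062 × (1 + 0.0039×148) = 0.01675 Ω
P = I²R = (130)² × 0.01675 = 283 W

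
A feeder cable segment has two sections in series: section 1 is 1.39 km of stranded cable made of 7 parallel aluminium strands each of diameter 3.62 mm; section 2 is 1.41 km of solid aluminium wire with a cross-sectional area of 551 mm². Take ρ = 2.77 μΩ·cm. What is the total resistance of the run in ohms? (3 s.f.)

0.605 Ω

ρ = 2.77 μΩ·cm = 2.77×10^-8 Ω·m
Section 1: A_strand = π(1.8100e-03)² = 1.029e-05 m²; R₁ = ρL/(N·A_s) = (2.77×10^-8)(1390)/(7×1.029e-05) = 0.5344 Ω
Section 2: A = 551 mm² = 5.510e-04 m²
R₂ = (2.77×10^-8)(1410)/(5.510e-04) = 0.07088 Ω
R = R₁ + R₂ = 0.605 Ω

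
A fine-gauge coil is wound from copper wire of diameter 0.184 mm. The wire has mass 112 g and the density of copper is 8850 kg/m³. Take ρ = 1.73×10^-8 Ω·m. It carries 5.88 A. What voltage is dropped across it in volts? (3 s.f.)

A = π(d/2)² = π(9.2000e-05 m)² = 2.6590e-08 m²
L = m/(density·A) = 0.112/(8850×2.6590e-08) = 475.9 m
R = ρL/A = (1.73×10^-8)(475.9)/(2.6590e-08) = 309.6 Ω
V = IR = 5.88 × 309.6 = 1820 V

1820 V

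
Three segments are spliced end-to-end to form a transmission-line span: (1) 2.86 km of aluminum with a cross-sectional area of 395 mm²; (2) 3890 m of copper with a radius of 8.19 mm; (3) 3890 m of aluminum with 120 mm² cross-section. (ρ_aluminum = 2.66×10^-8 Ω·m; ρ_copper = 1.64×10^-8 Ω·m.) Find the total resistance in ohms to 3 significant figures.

1.36 Ω

Seg 1: A = 395 mm² = 3.950e-04 m²
R_1 = (2.66×10^-8)(2860)/(3.950e-04) = 0.1926 Ω
Seg 2: A = πr² = π(8.1900e-03 m)² = 2.107e-04 m²
R_2 = (1.64×10^-8)(3890)/(2.107e-04) = 0.3027 Ω
Seg 3: A = 120 mm² = 1.200e-04 m²
R_3 = (2.66×10^-8)(3890)/(1.200e-04) = 0.8623 Ω
R_total = R_1 + R_2 + R_3 = 1.36 Ω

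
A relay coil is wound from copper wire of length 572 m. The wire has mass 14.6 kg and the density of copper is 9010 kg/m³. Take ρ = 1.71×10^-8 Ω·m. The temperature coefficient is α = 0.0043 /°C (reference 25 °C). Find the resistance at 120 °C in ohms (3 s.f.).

A = m/(density·L) = 14.6/(9010×572) = 2.8329e-06 m²
R = ρL/A = (1.71×10^-8)(572)/(2.8329e-06) = 3.453 Ω
R(120 °C) = 3.453 × (1 + 0.0043×95) = 4.86 Ω

4.86 Ω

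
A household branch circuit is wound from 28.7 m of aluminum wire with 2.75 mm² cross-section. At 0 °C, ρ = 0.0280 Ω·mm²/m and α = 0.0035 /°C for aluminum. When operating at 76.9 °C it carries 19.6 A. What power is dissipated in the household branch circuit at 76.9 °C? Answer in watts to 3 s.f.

ρ = 0.0280 Ω·mm²/m = 2.80×10^-8 Ω·m
A = 2.75 mm² = 2.750e-06 m²
R₍0₎ = ρL/A = (2.80×10^-8)(28.7)/(2.750e-06) = 0.2922 Ω
R₍76.9₎ = R₍0₎(1 + αΔT) = 0.2922 × (1 + 0.0035×76.9) = 0.3709 Ω
P = I²R = (19.6)² × 0.3709 = 142 W

142 W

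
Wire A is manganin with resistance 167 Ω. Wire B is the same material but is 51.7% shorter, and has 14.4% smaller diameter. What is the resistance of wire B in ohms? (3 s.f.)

110 Ω

R ∝ L/d², so R_B/R_A = (1 − 51.7/100) × (1 − 14.4/100)⁻²
= 0.483 × 1.365 = 0.6592
R_B = 0.6592 × 167 = 110 Ω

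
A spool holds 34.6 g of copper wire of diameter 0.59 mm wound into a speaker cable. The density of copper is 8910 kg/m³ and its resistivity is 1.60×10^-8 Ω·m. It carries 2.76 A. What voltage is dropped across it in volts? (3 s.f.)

A = π(d/2)² = π(2.9500e-04 m)² = 2.7340e-07 m²
L = m/(density·A) = 0.0346/(8910×2.7340e-07) = 14.2 m
R = ρL/A = (1.60×10^-8)(14.2)/(2.7340e-07) = 0.8312 Ω
V = IR = 2.76 × 0.8312 = 2.29 V

2.29 V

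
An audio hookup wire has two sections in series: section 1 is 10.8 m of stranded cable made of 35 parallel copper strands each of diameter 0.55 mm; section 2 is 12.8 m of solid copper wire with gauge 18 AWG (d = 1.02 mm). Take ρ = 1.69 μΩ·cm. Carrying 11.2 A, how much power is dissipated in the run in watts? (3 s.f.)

36.0 W

ρ = 1.69 μΩ·cm = 1.69×10^-8 Ω·m
Section 1: A_strand = π(2.7500e-04)² = 2.376e-07 m²; R₁ = ρL/(N·A_s) = (1.69×10^-8)(10.8)/(35×2.376e-07) = 0.02195 Ω
Section 2: A = π(1.02/2 mm)² = π(5.1000e-04 m)² = 8.171e-07 m²
R₂ = (1.69×10^-8)(12.8)/(8.171e-07) = 0.2647 Ω
R = R₁ + R₂ = 0.2867 Ω
P = I²R = (11.2)² × 0.2867 = 36.0 W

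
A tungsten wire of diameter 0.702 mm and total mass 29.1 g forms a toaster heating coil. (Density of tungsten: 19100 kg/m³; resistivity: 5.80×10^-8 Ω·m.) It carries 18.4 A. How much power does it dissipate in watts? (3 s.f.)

A = π(d/2)² = π(3.5100e-04 m)² = 3.8705e-07 m²
L = m/(density·A) = 0.0291/(19100×3.8705e-07) = 3.936 m
R = ρL/A = (5.80×10^-8)(3.936)/(3.8705e-07) = 0.5899 Ω
P = I²R = (18.4)² × 0.5899 = 200 W

200 W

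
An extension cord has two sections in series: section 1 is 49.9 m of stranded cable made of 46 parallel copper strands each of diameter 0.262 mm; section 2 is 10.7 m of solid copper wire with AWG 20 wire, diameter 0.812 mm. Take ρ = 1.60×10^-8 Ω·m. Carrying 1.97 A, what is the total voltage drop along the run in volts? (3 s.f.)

1.29 V

Section 1: A_strand = π(1.3100e-04)² = 5.391e-08 m²; R₁ = ρL/(N·A_s) = (1.60×10^-8)(49.9)/(46×5.391e-08) = 0.3219 Ω
Section 2: A = π(0.812/2 mm)² = π(4.0600e-04 m)² = 5.178e-07 m²
R₂ = (1.60×10^-8)(10.7)/(5.178e-07) = 0.3306 Ω
R = R₁ + R₂ = 0.6525 Ω
V = IR = 1.97 × 0.6525 = 1.29 V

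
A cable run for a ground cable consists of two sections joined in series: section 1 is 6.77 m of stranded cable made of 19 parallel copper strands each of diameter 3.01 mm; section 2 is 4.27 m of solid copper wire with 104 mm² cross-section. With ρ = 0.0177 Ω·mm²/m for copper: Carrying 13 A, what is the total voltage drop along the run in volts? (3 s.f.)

ρ = 0.0177 Ω·mm²/m = 1.77×10^-8 Ω·m
Section 1: A_strand = π(1.5050e-03)² = 7.116e-06 m²; R₁ = ρL/(N·A_s) = (1.77×10^-8)(6.77)/(19×7.116e-06) = 8.863×10^-4 Ω
Section 2: A = 104 mm² = 1.040e-04 m²
R₂ = (1.77×10^-8)(4.27)/(1.040e-04) = 7.267×10^-4 Ω
R = R₁ + R₂ = 0.001613 Ω
V = IR = 13 × 0.001613 = 0.0210 V

0.0210 V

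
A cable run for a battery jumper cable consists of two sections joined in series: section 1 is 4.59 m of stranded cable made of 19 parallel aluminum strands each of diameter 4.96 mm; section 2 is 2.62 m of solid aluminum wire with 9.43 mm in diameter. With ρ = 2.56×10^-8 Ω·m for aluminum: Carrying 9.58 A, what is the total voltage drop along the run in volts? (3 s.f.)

0.0123 V

Section 1: A_strand = π(2.4800e-03)² = 1.932e-05 m²; R₁ = ρL/(N·A_s) = (2.56×10^-8)(4.59)/(19×1.932e-05) = 3.201×10^-4 Ω
Section 2: A = π(d/2)² = π(4.7150e-03 m)² = 6.984e-05 m²
R₂ = (2.56×10^-8)(2.62)/(6.984e-05) = 9.603×10^-4 Ω
R = R₁ + R₂ = 0.00128 Ω
V = IR = 9.58 × 0.00128 = 0.0123 V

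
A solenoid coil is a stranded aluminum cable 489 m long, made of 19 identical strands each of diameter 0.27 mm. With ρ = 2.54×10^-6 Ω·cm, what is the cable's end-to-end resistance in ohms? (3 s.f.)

11.4 Ω

ρ = 2.54×10^-6 Ω·cm = 2.54×10^-8 Ω·m
A_strand = π(1.3500e-04 m)² = 5.726e-08 m²
R_strand = ρL/A = (2.54×10^-8)(489)/(5.726e-08) = 216.9 Ω
R_total = R_strand/N = 216.9/19 = 11.4 Ω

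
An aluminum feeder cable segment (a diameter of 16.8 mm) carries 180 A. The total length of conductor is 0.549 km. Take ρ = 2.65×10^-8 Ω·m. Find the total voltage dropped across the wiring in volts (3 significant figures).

11.8 V

A = π(d/2)² = π(8.4000e-03 m)² = 2.217e-04 m²
R = ρL/A = (2.65×10^-8)(549)/(2.217e-04) = 0.06563 Ω
V = IR = 180 × 0.06563 = 11.8 V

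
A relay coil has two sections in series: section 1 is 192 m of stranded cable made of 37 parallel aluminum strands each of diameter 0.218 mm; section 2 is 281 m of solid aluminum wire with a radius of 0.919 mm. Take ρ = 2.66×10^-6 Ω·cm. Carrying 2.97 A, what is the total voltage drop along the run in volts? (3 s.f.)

19.4 V

ρ = 2.66×10^-6 Ω·cm = 2.66×10^-8 Ω·m
Section 1: A_strand = π(1.0900e-04)² = 3.733e-08 m²; R₁ = ρL/(N·A_s) = (2.66×10^-8)(192)/(37×3.733e-08) = 3.698 Ω
Section 2: A = πr² = π(9.1900e-04 m)² = 2.653e-06 m²
R₂ = (2.66×10^-8)(281)/(2.653e-06) = 2.817 Ω
R = R₁ + R₂ = 6.515 Ω
V = IR = 2.97 × 6.515 = 19.4 V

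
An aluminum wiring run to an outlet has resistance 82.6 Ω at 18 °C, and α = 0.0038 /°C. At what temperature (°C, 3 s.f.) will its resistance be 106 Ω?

92.6 °C

R = R₀(1 + α(T − T₀)) ⇒ T = T₀ + (R/R₀ − 1)/α
T = 18 + (106/82.6 − 1)/0.0038 = 18 + (0.2833)/0.0038 = 92.6 °C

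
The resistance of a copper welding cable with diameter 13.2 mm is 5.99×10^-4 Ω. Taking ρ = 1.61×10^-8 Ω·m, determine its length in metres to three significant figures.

A = π(d/2)² = π(6.6000e-03 m)² = 1.368e-04 m²
L = RA/ρ = (5.99×10^-4)(1.368e-04)/(1.61×10^-8) = 5.09 m

5.09 m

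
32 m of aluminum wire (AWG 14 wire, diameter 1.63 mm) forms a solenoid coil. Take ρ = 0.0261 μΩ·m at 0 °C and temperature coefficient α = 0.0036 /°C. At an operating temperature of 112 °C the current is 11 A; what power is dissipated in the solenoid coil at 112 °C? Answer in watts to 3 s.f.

ρ = 0.0261 μΩ·m = 2.61×10^-8 Ω·m
A = π(1.63/2 mm)² = π(8.1500e-04 m)² = 2.087e-06 m²
R₍0₎ = ρL/A = (2.61×10^-8)(32)/(2.087e-06) = 0.4002 Ω
R₍112₎ = R₍0₎(1 + αΔT) = 0.4002 × (1 + 0.0036×112) = 0.5616 Ω
P = I²R = (11)² × 0.5616 = 68.0 W

68.0 W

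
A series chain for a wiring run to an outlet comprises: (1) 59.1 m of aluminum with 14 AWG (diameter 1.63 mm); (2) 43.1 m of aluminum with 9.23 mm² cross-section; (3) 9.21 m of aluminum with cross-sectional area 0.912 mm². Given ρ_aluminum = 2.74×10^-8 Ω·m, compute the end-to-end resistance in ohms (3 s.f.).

Seg 1: A = π(1.63/2 mm)² = π(8.1500e-04 m)² = 2.087e-06 m²
R_1 = (2.74×10^-8)(59.1)/(2.087e-06) = 0.776 Ω
Seg 2: A = 9.23 mm² = 9.230e-06 m²
R_2 = (2.74×10^-8)(43.1)/(9.230e-06) = 0.1279 Ω
Seg 3: A = 0.912 mm² = 9.120e-07 m²
R_3 = (2.74×10^-8)(9.21)/(9.120e-07) = 0.2767 Ω
R_total = R_1 + R_2 + R_3 = 1.18 Ω

1.18 Ω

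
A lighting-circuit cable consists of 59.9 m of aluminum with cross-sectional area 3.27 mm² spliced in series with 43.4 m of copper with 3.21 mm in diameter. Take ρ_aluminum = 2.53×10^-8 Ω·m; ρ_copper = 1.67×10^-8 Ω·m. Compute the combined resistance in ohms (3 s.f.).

Segment 1: A = 3.27 mm² = 3.270e-06 m²
R₁ = ρL/A = (2.53×10^-8)(59.9)/(3.270e-06) = 0.4634 Ω
Segment 2: A = π(d/2)² = π(1.6050e-03 m)² = 8.093e-06 m²
R₂ = (1.67×10^-8)(43.4)/(8.093e-06) = 0.08956 Ω
R = R₁ + R₂ = 0.553 Ω

0.553 Ω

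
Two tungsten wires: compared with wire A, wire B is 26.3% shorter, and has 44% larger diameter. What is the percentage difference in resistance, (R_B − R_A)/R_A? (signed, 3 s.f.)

R ∝ L/d², so R_B/R_A = (1 − 26.3/100) × (1 + 44/100)⁻²
= 0.737 × 0.4823 = 0.3554
(R_B − R_A)/R_A = 0.3554 − 1 = -64.5%

-64.5%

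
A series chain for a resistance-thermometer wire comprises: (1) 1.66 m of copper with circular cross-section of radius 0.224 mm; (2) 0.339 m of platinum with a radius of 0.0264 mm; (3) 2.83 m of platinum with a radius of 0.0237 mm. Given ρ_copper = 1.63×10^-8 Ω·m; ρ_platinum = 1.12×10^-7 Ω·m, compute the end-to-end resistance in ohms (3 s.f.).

197 Ω

Seg 1: A = πr² = π(2.2400e-04 m)² = 1.576e-07 m²
R_1 = (1.63×10^-8)(1.66)/(1.576e-07) = 0.1717 Ω
Seg 2: A = πr² = π(2.6400e-05 m)² = 2.190e-09 m²
R_2 = (1.12×10^-7)(0.339)/(2.190e-09) = 17.34 Ω
Seg 3: A = πr² = π(2.3700e-05 m)² = 1.765e-09 m²
R_3 = (1.12×10^-7)(2.83)/(1.765e-09) = 179.6 Ω
R_total = R_1 + R_2 + R_3 = 197 Ω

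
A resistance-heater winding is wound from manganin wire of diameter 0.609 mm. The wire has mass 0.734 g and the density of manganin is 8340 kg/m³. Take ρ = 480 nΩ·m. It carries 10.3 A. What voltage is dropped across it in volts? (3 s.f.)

ρ = 480 nΩ·m = 4.80×10^-7 Ω·m
A = π(d/2)² = π(3.0450e-04 m)² = 2.9129e-07 m²
L = m/(density·A) = 7.340×10^-4/(8340×2.9129e-07) = 0.3021 m
R = ρL/A = (4.80×10^-7)(0.3021)/(2.9129e-07) = 0.4979 Ω
V = IR = 10.3 × 0.4979 = 5.13 V

5.13 V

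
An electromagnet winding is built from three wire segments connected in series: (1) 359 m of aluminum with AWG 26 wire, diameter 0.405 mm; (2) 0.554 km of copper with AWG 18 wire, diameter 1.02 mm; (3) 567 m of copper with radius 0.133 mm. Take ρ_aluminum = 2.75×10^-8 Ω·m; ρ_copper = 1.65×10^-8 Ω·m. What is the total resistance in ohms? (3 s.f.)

Seg 1: A = π(0.405/2 mm)² = π(2.0250e-04 m)² = 1.288e-07 m²
R_1 = (2.75×10^-8)(359)/(1.288e-07) = 76.64 Ω
Seg 2: A = π(1.02/2 mm)² = π(5.1000e-04 m)² = 8.171e-07 m²
R_2 = (1.65×10^-8)(554)/(8.171e-07) = 11.19 Ω
Seg 3: A = πr² = π(1.3300e-04 m)² = 5.557e-08 m²
R_3 = (1.65×10^-8)(567)/(5.557e-08) = 168.4 Ω
R_total = R_1 + R_2 + R_3 = 256 Ω

256 Ω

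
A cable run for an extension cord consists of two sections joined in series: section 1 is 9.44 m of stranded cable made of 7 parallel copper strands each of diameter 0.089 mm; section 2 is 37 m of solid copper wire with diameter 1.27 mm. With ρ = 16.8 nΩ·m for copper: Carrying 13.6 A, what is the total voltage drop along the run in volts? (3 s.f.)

56.2 V

ρ = 16.8 nΩ·m = 1.68×10^-8 Ω·m
Section 1: A_strand = π(4.4500e-05)² = 6.221e-09 m²; R₁ = ρL/(N·A_s) = (1.68×10^-8)(9.44)/(7×6.221e-09) = 3.642 Ω
Section 2: A = π(d/2)² = π(6.3500e-04 m)² = 1.267e-06 m²
R₂ = (1.68×10^-8)(37)/(1.267e-06) = 0.4907 Ω
R = R₁ + R₂ = 4.132 Ω
V = IR = 13.6 × 4.132 = 56.2 V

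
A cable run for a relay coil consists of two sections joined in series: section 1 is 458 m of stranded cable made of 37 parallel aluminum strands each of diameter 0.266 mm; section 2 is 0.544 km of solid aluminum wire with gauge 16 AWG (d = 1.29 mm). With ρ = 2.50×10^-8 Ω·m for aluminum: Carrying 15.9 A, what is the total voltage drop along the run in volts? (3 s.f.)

Section 1: A_strand = π(1.3300e-04)² = 5.557e-08 m²; R₁ = ρL/(N·A_s) = (2.50×10^-8)(458)/(37×5.557e-08) = 5.569 Ω
Section 2: A = π(1.29/2 mm)² = π(6.4500e-04 m)² = 1.307e-06 m²
R₂ = (2.50×10^-8)(544)/(1.307e-06) = 10.41 Ω
R = R₁ + R₂ = 15.97 Ω
V = IR = 15.9 × 15.97 = 254 V

254 V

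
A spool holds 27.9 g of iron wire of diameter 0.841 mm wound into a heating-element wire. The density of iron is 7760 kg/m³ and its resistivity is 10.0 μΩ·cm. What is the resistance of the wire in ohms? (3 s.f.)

1.17 Ω

ρ = 10.0 μΩ·cm = 1.00×10^-7 Ω·m
A = π(d/2)² = π(4.2050e-04 m)² = 5.5550e-07 m²
L = m/(density·A) = 0.0279/(7760×5.5550e-07) = 6.472 m
R = ρL/A = (1.00×10^-7)(6.472)/(5.5550e-07) = 1.17 Ω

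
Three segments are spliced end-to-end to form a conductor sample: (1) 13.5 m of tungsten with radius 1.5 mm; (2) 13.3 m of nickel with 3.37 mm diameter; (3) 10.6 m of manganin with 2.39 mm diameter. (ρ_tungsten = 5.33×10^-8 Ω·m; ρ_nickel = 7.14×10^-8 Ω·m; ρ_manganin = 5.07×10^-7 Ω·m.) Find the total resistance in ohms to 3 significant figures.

1.41 Ω

Seg 1: A = πr² = π(1.5000e-03 m)² = 7.069e-06 m²
R_1 = (5.33×10^-8)(13.5)/(7.069e-06) = 0.1018 Ω
Seg 2: A = π(d/2)² = π(1.6850e-03 m)² = 8.920e-06 m²
R_2 = (7.14×10^-8)(13.3)/(8.920e-06) = 0.1065 Ω
Seg 3: A = π(d/2)² = π(1.1950e-03 m)² = 4.486e-06 m²
R_3 = (5.07×10^-7)(10.6)/(4.486e-06) = 1.198 Ω
R_total = R_1 + R_2 + R_3 = 1.41 Ω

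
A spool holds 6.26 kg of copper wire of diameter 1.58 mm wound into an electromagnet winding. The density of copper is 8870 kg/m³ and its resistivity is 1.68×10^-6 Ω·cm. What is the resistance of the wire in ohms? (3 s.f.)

ρ = 1.68×10^-6 Ω·cm = 1.68×10^-8 Ω·m
A = π(d/2)² = π(7.9000e-04 m)² = 1.9607e-06 m²
L = m/(density·A) = 6.26/(8870×1.9607e-06) = 360 m
R = ρL/A = (1.68×10^-8)(360)/(1.9607e-06) = 3.08 Ω

3.08 Ω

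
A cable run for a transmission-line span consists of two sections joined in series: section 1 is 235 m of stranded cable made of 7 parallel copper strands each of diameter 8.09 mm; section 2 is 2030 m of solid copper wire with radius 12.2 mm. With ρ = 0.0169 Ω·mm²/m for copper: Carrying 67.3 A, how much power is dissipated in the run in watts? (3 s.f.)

382 W

ρ = 0.0169 Ω·mm²/m = 1.69×10^-8 Ω·m
Section 1: A_strand = π(4.0450e-03)² = 5.140e-05 m²; R₁ = ρL/(N·A_s) = (1.69×10^-8)(235)/(7×5.140e-05) = 0.01104 Ω
Section 2: A = πr² = π(1.2200e-02 m)² = 4.676e-04 m²
R₂ = (1.69×10^-8)(2030)/(4.676e-04) = 0.07337 Ω
R = R₁ + R₂ = 0.08441 Ω
P = I²R = (67.3)² × 0.08441 = 382 W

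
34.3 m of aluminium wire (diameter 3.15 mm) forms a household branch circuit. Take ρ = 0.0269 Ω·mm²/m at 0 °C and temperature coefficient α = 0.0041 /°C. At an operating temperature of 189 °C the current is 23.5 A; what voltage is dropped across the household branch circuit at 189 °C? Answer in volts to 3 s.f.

4.94 V

ρ = 0.0269 Ω·mm²/m = 2.69×10^-8 Ω·m
A = π(d/2)² = π(1.5750e-03 m)² = 7.793e-06 m²
R₍0₎ = ρL/A = (2.69×10^-8)(34.3)/(7.793e-06) = 0.1184 Ω
R₍189₎ = R₍0₎(1 + αΔT) = 0.1184 × (1 + 0.0041×189) = 0.2101 Ω
V = IR = 23.5 × 0.2101 = 4.94 V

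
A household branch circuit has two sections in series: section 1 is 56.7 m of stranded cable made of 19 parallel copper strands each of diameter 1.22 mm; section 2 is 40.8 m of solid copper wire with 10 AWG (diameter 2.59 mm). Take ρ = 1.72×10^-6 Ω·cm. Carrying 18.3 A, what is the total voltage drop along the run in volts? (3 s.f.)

3.24 V

ρ = 1.72×10^-6 Ω·cm = 1.72×10^-8 Ω·m
Section 1: A_strand = π(6.1000e-04)² = 1.169e-06 m²; R₁ = ρL/(N·A_s) = (1.72×10^-8)(56.7)/(19×1.169e-06) = 0.04391 Ω
Section 2: A = π(2.59/2 mm)² = π(1.2950e-03 m)² = 5.269e-06 m²
R₂ = (1.72×10^-8)(40.8)/(5.269e-06) = 0.1332 Ω
R = R₁ + R₂ = 0.1771 Ω
V = IR = 18.3 × 0.1771 = 3.24 V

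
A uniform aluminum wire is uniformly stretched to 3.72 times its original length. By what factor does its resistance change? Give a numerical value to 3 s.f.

Volume constant ⇒ A' = A/k with k = 3.72. R' = ρ(kL)/(A/k) = k²R.
Factor = 13.8

13.8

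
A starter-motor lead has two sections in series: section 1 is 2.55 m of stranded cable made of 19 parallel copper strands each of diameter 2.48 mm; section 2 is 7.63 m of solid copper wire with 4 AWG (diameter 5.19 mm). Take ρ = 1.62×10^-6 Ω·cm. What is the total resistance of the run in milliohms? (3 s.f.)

6.29 mΩ

ρ = 1.62×10^-6 Ω·cm = 1.62×10^-8 Ω·m
Section 1: A_strand = π(1.2400e-03)² = 4.831e-06 m²; R₁ = ρL/(N·A_s) = (1.62×10^-8)(2.55)/(19×4.831e-06) = 4.501×10^-4 Ω
Section 2: A = π(5.19/2 mm)² = π(2.5950e-03 m)² = 2.116e-05 m²
R₂ = (1.62×10^-8)(7.63)/(2.116e-05) = 0.005843 Ω
R = R₁ + R₂ = 6.29 mΩ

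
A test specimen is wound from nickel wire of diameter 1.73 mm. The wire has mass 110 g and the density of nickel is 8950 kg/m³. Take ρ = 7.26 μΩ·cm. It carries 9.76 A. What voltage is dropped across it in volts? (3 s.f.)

ρ = 7.26 μΩ·cm = 7.26×10^-8 Ω·m
A = π(d/2)² = π(8.6500e-04 m)² = 2.3506e-06 m²
L = m/(density·A) = 0.11/(8950×2.3506e-06) = 5.229 m
R = ρL/A = (7.26×10^-8)(5.229)/(2.3506e-06) = 0.1615 Ω
V = IR = 9.76 × 0.1615 = 1.58 V

1.58 V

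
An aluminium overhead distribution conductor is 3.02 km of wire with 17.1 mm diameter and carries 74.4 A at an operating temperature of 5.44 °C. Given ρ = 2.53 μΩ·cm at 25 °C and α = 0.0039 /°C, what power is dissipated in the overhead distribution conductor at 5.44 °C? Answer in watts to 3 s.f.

ρ = 2.53 μΩ·cm = 2.53×10^-8 Ω·m
A = π(d/2)² = π(8.5500e-03 m)² = 2.297e-04 m²
R₍25₎ = ρL/A = (2.53×10^-8)(3020)/(2.297e-04) = 0.3327 Ω
R₍5.44₎ = R₍25₎(1 + αΔT) = 0.3327 × (1 + 0.0039×-19.6) = 0.3073 Ω
P = I²R = (74.4)² × 0.3073 = 1700 W

1700 W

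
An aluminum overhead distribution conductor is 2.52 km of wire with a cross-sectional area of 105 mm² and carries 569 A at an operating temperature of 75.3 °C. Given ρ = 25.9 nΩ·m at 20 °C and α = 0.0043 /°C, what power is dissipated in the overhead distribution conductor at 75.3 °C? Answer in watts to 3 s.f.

2.49×10^5 W

ρ = 25.9 nΩ·m = 2.59×10^-8 Ω·m
A = 105 mm² = 1.050e-04 m²
R₍20₎ = ρL/A = (2.59×10^-8)(2520)/(1.050e-04) = 0.6216 Ω
R₍75.3₎ = R₍20₎(1 + αΔT) = 0.6216 × (1 + 0.0043×55.3) = 0.7694 Ω
P = I²R = (569)² × 0.7694 = 2.49×10^5 W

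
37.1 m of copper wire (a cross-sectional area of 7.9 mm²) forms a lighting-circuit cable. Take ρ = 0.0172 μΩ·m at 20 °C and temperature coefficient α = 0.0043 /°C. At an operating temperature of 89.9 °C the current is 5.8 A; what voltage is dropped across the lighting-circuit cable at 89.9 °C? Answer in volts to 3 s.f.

0.609 V

ρ = 0.0172 μΩ·m = 1.72×10^-8 Ω·m
A = 7.9 mm² = 7.900e-06 m²
R₍20₎ = ρL/A = (1.72×10^-8)(37.1)/(7.900e-06) = 0.08077 Ω
R₍89.9₎ = R₍20₎(1 + αΔT) = 0.08077 × (1 + 0.0043×69.9) = 0.1051 Ω
V = IR = 5.8 × 0.1051 = 0.609 V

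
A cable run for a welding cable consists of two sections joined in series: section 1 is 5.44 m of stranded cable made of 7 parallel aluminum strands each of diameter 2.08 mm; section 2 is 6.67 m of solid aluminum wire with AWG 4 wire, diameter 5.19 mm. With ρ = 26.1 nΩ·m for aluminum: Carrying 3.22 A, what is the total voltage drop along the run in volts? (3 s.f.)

0.0457 V

ρ = 26.1 nΩ·m = 2.61×10^-8 Ω·m
Section 1: A_strand = π(1.0400e-03)² = 3.398e-06 m²; R₁ = ρL/(N·A_s) = (2.61×10^-8)(5.44)/(7×3.398e-06) = 0.005969 Ω
Section 2: A = π(5.19/2 mm)² = π(2.5950e-03 m)² = 2.116e-05 m²
R₂ = (2.61×10^-8)(6.67)/(2.116e-05) = 0.008229 Ω
R = R₁ + R₂ = 0.0142 Ω
V = IR = 3.22 × 0.0142 = 0.0457 V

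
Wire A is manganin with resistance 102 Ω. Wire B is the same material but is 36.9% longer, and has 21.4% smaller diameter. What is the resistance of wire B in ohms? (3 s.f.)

R ∝ L/d², so R_B/R_A = (1 + 36.9/100) × (1 − 21.4/100)⁻²
= 1.369 × 1.619 = 2.216
R_B = 2.216 × 102 = 226 Ω

226 Ω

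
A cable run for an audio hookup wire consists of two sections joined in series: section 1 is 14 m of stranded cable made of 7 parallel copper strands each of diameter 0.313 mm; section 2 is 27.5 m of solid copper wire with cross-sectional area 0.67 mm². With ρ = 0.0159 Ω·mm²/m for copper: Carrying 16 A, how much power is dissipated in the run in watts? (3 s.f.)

273 W

ρ = 0.0159 Ω·mm²/m = 1.59×10^-8 Ω·m
Section 1: A_strand = π(1.5650e-04)² = 7.694e-08 m²; R₁ = ρL/(N·A_s) = (1.59×10^-8)(14)/(7×7.694e-08) = 0.4133 Ω
Section 2: A = 0.67 mm² = 6.700e-07 m²
R₂ = (1.59×10^-8)(27.5)/(6.700e-07) = 0.6526 Ω
R = R₁ + R₂ = 1.066 Ω
P = I²R = (16)² × 1.066 = 273 W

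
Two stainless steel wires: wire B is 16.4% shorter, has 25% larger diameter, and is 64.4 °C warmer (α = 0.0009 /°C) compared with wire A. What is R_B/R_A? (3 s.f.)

0.566

R ∝ ρL/d² with ρ ∝ (1+αΔT), so R_B/R_A = (1 − 16.4/100) × (1 + 25/100)⁻² × (1 + 0.0009×64.4)
= 0.836 × 0.64 × 1.058 = 0.566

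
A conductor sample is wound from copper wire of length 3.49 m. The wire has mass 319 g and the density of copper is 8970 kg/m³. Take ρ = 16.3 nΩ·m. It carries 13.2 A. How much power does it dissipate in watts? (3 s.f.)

0.973 W

ρ = 16.3 nΩ·m = 1.63×10^-8 Ω·m
A = m/(density·L) = 0.319/(8970×3.49) = 1.0190e-05 m²
R = ρL/A = (1.63×10^-8)(3.49)/(1.0190e-05) = 0.005583 Ω
P = I²R = (13.2)² × 0.005583 = 0.973 W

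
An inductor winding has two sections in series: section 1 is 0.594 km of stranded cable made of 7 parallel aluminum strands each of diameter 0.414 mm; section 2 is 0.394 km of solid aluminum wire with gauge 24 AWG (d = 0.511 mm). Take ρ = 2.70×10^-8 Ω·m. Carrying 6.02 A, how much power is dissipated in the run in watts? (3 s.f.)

2500 W

Section 1: A_strand = π(2.0700e-04)² = 1.346e-07 m²; R₁ = ρL/(N·A_s) = (2.70×10^-8)(594)/(7×1.346e-07) = 17.02 Ω
Section 2: A = π(0.511/2 mm)² = π(2.5550e-04 m)² = 2.051e-07 m²
R₂ = (2.70×10^-8)(394)/(2.051e-07) = 51.87 Ω
R = R₁ + R₂ = 68.89 Ω
P = I²R = (6.02)² × 68.89 = 2500 W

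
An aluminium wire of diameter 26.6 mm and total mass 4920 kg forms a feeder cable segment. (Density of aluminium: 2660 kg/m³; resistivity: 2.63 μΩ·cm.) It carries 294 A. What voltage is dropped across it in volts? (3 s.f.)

ρ = 2.63 μΩ·cm = 2.63×10^-8 Ω·m
A = π(d/2)² = π(1.3300e-02 m)² = 5.5572e-04 m²
L = m/(density·A) = 4920/(2660×5.5572e-04) = 3328 m
R = ρL/A = (2.63×10^-8)(3328)/(5.5572e-04) = 0.1575 Ω
V = IR = 294 × 0.1575 = 46.3 V

46.3 V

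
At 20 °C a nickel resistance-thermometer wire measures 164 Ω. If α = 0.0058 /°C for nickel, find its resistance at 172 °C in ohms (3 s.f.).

ΔT = 172 − 20 = 152 °C
R = R₀(1 + αΔT) = 164 × (1 + 0.0058×152) = 164 × 1.882 = 309 Ω

309 Ω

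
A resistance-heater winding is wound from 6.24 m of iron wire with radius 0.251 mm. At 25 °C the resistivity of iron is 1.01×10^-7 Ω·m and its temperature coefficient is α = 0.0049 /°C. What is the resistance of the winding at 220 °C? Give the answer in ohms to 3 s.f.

6.23 Ω

A = πr² = π(2.5100e-04 m)² = 1.979e-07 m²
R₍25°C₎ = ρL/A = (1.01×10^-7)(6.24)/(1.979e-07) = 3.184 Ω
R = R₀(1 + αΔT) = 3.184(1 + 0.0049×195) = 6.23 Ω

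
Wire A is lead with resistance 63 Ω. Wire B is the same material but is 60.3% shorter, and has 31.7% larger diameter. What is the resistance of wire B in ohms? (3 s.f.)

R ∝ L/d², so R_B/R_A = (1 − 60.3/100) × (1 + 31.7/100)⁻²
= 0.397 × 0.5765 = 0.2289
R_B = 0.2289 × 63 = 14.4 Ω

14.4 Ω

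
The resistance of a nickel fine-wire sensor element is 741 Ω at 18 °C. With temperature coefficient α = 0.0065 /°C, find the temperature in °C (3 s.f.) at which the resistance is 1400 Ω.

155 °C

R = R₀(1 + α(T − T₀)) ⇒ T = T₀ + (R/R₀ − 1)/α
T = 18 + (1400/741 − 1)/0.0065 = 18 + (0.8893)/0.0065 = 155 °C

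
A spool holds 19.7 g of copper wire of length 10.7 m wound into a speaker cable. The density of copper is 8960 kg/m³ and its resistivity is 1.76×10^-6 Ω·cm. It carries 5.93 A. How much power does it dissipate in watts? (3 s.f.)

32.2 W

ρ = 1.76×10^-6 Ω·cm = 1.76×10^-8 Ω·m
A = m/(density·L) = 0.0197/(8960×10.7) = 2.0548e-07 m²
R = ρL/A = (1.76×10^-8)(10.7)/(2.0548e-07) = 0.9165 Ω
P = I²R = (5.93)² × 0.9165 = 32.2 W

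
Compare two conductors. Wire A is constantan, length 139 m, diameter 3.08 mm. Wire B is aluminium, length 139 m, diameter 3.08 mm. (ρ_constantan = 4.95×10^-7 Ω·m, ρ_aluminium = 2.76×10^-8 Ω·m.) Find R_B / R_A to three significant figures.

0.0558

R ∝ ρL/d², so R_B/R_A = (ρ_B/ρ_A)
= (2.76×10^-8/4.95×10^-7) = 0.0558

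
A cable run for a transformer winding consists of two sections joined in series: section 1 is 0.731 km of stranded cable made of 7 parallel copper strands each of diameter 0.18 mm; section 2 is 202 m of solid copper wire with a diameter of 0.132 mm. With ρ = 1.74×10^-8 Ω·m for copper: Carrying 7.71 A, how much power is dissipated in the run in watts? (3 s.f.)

19500 W

Section 1: A_strand = π(9.0000e-05)² = 2.545e-08 m²; R₁ = ρL/(N·A_s) = (1.74×10^-8)(731)/(7×2.545e-08) = 71.41 Ω
Section 2: A = π(d/2)² = π(6.6000e-05 m)² = 1.368e-08 m²
R₂ = (1.74×10^-8)(202)/(1.368e-08) = 256.8 Ω
R = R₁ + R₂ = 328.2 Ω
P = I²R = (7.71)² × 328.2 = 19500 W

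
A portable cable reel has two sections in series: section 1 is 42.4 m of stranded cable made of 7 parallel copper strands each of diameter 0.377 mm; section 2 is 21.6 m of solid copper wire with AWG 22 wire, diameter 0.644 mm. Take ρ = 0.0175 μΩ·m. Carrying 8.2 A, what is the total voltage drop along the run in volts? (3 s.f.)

ρ = 0.0175 μΩ·m = 1.75×10^-8 Ω·m
Section 1: A_strand = π(1.8850e-04)² = 1.116e-07 m²; R₁ = ρL/(N·A_s) = (1.75×10^-8)(42.4)/(7×1.116e-07) = 0.9496 Ω
Section 2: A = π(0.644/2 mm)² = π(3.2200e-04 m)² = 3.257e-07 m²
R₂ = (1.75×10^-8)(21.6)/(3.257e-07) = 1.16 Ω
R = R₁ + R₂ = 2.11 Ω
V = IR = 8.2 × 2.11 = 17.3 V

17.3 V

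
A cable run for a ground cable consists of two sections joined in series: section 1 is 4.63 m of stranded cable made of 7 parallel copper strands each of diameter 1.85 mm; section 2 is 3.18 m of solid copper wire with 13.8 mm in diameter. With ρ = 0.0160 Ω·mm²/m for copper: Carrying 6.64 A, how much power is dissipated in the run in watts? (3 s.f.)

0.189 W

ρ = 0.0160 Ω·mm²/m = 1.60×10^-8 Ω·m
Section 1: A_strand = π(9.2500e-04)² = 2.688e-06 m²; R₁ = ρL/(N·A_s) = (1.60×10^-8)(4.63)/(7×2.688e-06) = 0.003937 Ω
Section 2: A = π(d/2)² = π(6.9000e-03 m)² = 1.496e-04 m²
R₂ = (1.60×10^-8)(3.18)/(1.496e-04) = 3.402×10^-4 Ω
R = R₁ + R₂ = 0.004277 Ω
P = I²R = (6.64)² × 0.004277 = 0.189 W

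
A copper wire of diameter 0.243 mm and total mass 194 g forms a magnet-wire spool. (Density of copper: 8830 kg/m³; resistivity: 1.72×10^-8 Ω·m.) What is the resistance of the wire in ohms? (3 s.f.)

176 Ω

A = π(d/2)² = π(1.2150e-04 m)² = 4.6377e-08 m²
L = m/(density·A) = 0.194/(8830×4.6377e-08) = 473.7 m
R = ρL/A = (1.72×10^-8)(473.7)/(4.6377e-08) = 176 Ω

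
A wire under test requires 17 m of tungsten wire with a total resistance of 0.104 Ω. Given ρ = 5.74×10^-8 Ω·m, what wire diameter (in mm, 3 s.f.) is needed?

3.46 mm

A = ρL/R = (5.74×10^-8)(17)/(0.104) = 9.383e-06 m²
d = 2√(A/π) = 3.456e-03 m = 3.46 mm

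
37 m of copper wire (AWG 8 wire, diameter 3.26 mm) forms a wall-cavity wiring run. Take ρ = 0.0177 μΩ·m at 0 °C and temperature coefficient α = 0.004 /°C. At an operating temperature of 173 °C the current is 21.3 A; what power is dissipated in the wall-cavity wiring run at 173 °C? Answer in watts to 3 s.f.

ρ = 0.0177 μΩ·m = 1.77×10^-8 Ω·m
A = π(3.26/2 mm)² = π(1.6300e-03 m)² = 8.347e-06 m²
R₍0₎ = ρL/A = (1.77×10^-8)(37)/(8.347e-06) = 0.07846 Ω
R₍173₎ = R₍0₎(1 + αΔT) = 0.07846 × (1 + 0.004×173) = 0.1328 Ω
P = I²R = (21.3)² × 0.1328 = 60.2 W

60.2 W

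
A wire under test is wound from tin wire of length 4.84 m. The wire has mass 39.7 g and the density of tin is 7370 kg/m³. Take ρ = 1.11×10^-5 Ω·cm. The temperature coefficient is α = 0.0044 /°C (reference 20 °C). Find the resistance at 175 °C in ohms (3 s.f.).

0.812 Ω

ρ = 1.11×10^-5 Ω·cm = 1.11×10^-7 Ω·m
A = m/(density·L) = 0.0397/(7370×4.84) = 1.1130e-06 m²
R = ρL/A = (1.11×10^-7)(4.84)/(1.1130e-06) = 0.4827 Ω
R(175 °C) = 0.4827 × (1 + 0.0044×155) = 0.812 Ω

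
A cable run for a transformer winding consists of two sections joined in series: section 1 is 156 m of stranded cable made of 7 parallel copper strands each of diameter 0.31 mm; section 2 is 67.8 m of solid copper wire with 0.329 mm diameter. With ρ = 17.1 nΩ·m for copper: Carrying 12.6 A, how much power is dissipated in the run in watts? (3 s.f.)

2970 W

ρ = 17.1 nΩ·m = 1.71×10^-8 Ω·m
Section 1: A_strand = π(1.5500e-04)² = 7.548e-08 m²; R₁ = ρL/(N·A_s) = (1.71×10^-8)(156)/(7×7.548e-08) = 5.049 Ω
Section 2: A = π(d/2)² = π(1.6450e-04 m)² = 8.501e-08 m²
R₂ = (1.71×10^-8)(67.8)/(8.501e-08) = 13.64 Ω
R = R₁ + R₂ = 18.69 Ω
P = I²R = (12.6)² × 18.69 = 2970 W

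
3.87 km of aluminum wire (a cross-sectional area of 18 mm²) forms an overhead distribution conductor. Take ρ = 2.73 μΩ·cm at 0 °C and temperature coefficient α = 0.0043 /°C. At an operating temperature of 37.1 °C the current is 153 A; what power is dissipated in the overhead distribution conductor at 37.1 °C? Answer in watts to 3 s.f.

ρ = 2.73 μΩ·cm = 2.73×10^-8 Ω·m
A = 18 mm² = 1.800e-05 m²
R₍0₎ = ρL/A = (2.73×10^-8)(3870)/(1.800e-05) = 5.869 Ω
R₍37.1₎ = R₍0₎(1 + αΔT) = 5.869 × (1 + 0.0043×37.1) = 6.806 Ω
P = I²R = (153)² × 6.806 = 1.59×10^5 W

1.59×10^5 W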